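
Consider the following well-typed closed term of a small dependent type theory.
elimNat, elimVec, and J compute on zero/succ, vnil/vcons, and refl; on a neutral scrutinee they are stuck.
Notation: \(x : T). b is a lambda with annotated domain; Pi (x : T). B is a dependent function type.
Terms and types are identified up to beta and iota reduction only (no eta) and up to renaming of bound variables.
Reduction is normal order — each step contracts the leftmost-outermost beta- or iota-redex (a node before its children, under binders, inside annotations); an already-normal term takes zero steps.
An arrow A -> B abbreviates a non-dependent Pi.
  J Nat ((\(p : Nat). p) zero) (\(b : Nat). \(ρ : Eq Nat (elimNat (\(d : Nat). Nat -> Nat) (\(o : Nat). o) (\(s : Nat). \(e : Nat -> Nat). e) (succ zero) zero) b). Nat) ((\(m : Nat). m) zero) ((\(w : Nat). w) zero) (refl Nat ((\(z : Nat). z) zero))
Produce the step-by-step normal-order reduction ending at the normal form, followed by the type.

reduction (normal order):
  J Nat ((\(p : Nat). p) zero) (\(b : Nat). \(ρ : Eq Nat (elimNat (\(d : Nat). Nat -> Nat) (\(o : Nat). o) (\(s : Nat). \(e : Nat -> Nat). e) (succ zero) zero) b). Nat) ((\(m : Nat). m) zero) ((\(w : Nat). w) zero) (refl Nat ((\(z : Nat). z) zero))
  ~> (\(p : Nat). p) zero
  ~> zero
type:
  Nat


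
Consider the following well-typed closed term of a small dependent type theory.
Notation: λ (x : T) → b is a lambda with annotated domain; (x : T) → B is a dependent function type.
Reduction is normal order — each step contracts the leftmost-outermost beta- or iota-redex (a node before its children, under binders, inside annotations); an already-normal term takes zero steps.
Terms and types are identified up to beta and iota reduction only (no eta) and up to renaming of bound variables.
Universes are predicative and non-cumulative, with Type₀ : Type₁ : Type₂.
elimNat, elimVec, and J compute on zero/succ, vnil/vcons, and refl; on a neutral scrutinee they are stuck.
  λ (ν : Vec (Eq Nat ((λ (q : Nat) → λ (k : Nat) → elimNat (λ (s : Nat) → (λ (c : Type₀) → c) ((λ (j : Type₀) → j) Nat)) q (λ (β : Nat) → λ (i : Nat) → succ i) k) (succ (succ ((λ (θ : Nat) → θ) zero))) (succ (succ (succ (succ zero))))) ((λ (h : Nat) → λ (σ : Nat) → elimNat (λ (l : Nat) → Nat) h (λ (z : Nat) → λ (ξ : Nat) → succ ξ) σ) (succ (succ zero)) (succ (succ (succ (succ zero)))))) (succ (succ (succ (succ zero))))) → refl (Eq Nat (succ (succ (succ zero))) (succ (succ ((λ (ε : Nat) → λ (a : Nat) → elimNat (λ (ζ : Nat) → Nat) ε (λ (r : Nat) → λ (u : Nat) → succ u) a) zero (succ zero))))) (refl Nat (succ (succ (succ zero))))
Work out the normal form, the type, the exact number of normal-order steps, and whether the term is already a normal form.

reduced normal form:
  λ (ν : Vec (Eq Nat (succ (succ (succ (succ (succ (succ zero)))))) (succ (succ (succ (succ (succ (succ zero))))))) (succ (succ (succ (succ zero))))) → refl (Eq Nat (succ (succ (succ zero))) (succ (succ (succ zero)))) (refl Nat (succ (succ (succ zero))))
inferred type:
  (ν : Vec (Eq Nat (succ (succ (succ (succ (succ (succ zero)))))) (succ (succ (succ (succ (succ (succ zero))))))) (succ (succ (succ (succ zero))))) → Eq (Eq Nat (succ (succ (succ zero))) (succ (succ (succ zero)))) (refl Nat (succ (succ (succ zero)))) (refl Nat (succ (succ (succ zero))))
reduction steps (normal order): 37
already normal: no
first contracted redex: a beta-redex


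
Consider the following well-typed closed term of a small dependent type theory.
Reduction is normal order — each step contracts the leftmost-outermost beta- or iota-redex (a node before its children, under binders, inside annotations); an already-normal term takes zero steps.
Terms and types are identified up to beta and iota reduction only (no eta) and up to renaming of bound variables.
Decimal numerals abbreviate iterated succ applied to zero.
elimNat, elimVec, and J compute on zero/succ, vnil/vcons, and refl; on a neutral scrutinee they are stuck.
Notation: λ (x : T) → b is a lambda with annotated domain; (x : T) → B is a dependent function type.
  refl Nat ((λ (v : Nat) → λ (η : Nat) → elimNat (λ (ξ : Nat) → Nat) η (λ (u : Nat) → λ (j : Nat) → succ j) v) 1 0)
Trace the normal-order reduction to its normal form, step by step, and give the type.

reduction (normal order):
  refl Nat ((λ (v : Nat) → λ (η : Nat) → elimNat (λ (ξ : Nat) → Nat) η (λ (u : Nat) → λ (j : Nat) → succ j) v) 1 0)
  ~> refl Nat ((λ (v : Nat) → elimNat (λ (η : Nat) → Nat) v (λ (ξ : Nat) → λ (u : Nat) → succ u) 1) 0)
  ~> refl Nat (elimNat (λ (v : Nat) → Nat) 0 (λ (η : Nat) → λ (ξ : Nat) → succ ξ) 1)
  ~> refl Nat ((λ (v : Nat) → λ (η : Nat) → succ η) 0 (elimNat (λ (ξ : Nat) → Nat) 0 (λ (u : Nat) → λ (j : Nat) → succ j) 0))
  ~> refl Nat ((λ (v : Nat) → succ v) (elimNat (λ (η : Nat) → Nat) 0 (λ (ξ : Nat) → λ (u : Nat) → succ u) 0))
  ~> refl Nat (succ (elimNat (λ (v : Nat) → Nat) 0 (λ (η : Nat) → λ (ξ : Nat) → succ ξ) 0))
  ~> refl Nat 1
the term's type:
  Eq Nat 1 1


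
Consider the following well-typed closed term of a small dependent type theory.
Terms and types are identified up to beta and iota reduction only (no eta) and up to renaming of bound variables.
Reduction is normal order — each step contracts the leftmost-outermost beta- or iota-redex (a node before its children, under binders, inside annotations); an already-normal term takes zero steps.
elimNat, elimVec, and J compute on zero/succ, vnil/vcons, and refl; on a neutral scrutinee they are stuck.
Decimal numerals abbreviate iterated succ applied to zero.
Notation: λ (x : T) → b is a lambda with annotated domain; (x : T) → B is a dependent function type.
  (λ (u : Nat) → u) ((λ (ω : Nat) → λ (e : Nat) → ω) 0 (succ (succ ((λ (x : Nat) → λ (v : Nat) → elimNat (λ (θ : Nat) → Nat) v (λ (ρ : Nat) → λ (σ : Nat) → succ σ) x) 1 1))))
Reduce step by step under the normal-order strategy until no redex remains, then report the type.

normal-order reduction:
  (λ (u : Nat) → u) ((λ (ω : Nat) → λ (e : Nat) → ω) 0 (succ (succ ((λ (x : Nat) → λ (v : Nat) → elimNat (λ (θ : Nat) → Nat) v (λ (ρ : Nat) → λ (σ : Nat) → succ σ) x) 1 1))))
  ~> (λ (u : Nat) → λ (ω : Nat) → u) 0 (succ (succ ((λ (e : Nat) → λ (x : Nat) → elimNat (λ (v : Nat) → Nat) x (λ (θ : Nat) → λ (ρ : Nat) → succ ρ) e) 1 1)))
  ~> (λ (u : Nat) → 0) (succ (succ ((λ (ω : Nat) → λ (e : Nat) → elimNat (λ (x : Nat) → Nat) e (λ (v : Nat) → λ (θ : Nat) → succ θ) ω) 1 1)))
  ~> 0
inferred type:
  Nat


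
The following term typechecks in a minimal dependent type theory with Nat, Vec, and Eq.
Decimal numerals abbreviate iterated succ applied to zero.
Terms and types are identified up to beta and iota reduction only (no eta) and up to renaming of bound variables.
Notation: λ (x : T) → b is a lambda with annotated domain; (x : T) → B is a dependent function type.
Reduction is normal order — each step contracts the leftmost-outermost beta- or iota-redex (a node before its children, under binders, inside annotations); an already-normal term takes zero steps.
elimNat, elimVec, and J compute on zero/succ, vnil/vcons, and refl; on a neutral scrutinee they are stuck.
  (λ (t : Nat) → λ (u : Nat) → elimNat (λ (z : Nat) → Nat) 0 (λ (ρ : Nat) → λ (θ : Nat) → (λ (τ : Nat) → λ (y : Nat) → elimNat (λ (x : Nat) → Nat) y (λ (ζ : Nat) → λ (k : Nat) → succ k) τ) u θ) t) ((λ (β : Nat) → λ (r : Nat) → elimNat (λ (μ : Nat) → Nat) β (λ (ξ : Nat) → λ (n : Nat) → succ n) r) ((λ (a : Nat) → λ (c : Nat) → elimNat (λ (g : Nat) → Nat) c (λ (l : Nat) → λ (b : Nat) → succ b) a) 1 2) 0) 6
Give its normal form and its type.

resulting normal form:
  18
inferred type:
  Nat


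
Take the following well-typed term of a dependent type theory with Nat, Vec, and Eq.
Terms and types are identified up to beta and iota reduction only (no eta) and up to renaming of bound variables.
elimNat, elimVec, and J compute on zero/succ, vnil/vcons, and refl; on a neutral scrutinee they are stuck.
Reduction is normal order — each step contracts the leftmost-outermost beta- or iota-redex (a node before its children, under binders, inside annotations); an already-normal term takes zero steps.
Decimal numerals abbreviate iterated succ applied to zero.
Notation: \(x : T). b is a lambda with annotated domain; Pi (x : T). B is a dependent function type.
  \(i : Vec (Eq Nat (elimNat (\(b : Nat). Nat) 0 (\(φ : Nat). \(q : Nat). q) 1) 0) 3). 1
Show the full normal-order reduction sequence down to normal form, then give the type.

normal-order reduction sequence:
  \(i : Vec (Eq Nat (elimNat (\(b : Nat). Nat) 0 (\(φ : Nat). \(q : Nat). q) 1) 0) 3). 1
  ~> \(i : Vec (Eq Nat ((\(b : Nat). \(φ : Nat). φ) 0 (elimNat (\(q : Nat). Nat) 0 (\(ρ : Nat). \(n : Nat). n) 0)) 0) 3). 1
  ~> \(i : Vec (Eq Nat ((\(b : Nat). b) (elimNat (\(φ : Nat). Nat) 0 (\(q : Nat). \(ρ : Nat). ρ) 0)) 0) 3). 1
  ~> \(i : Vec (Eq Nat (elimNat (\(b : Nat). Nat) 0 (\(φ : Nat). \(q : Nat). q) 0) 0) 3). 1
  ~> \(i : Vec (Eq Nat 0 0) 3). 1
type:
  Pi (i : Vec (Eq Nat 0 0) 3). Nat


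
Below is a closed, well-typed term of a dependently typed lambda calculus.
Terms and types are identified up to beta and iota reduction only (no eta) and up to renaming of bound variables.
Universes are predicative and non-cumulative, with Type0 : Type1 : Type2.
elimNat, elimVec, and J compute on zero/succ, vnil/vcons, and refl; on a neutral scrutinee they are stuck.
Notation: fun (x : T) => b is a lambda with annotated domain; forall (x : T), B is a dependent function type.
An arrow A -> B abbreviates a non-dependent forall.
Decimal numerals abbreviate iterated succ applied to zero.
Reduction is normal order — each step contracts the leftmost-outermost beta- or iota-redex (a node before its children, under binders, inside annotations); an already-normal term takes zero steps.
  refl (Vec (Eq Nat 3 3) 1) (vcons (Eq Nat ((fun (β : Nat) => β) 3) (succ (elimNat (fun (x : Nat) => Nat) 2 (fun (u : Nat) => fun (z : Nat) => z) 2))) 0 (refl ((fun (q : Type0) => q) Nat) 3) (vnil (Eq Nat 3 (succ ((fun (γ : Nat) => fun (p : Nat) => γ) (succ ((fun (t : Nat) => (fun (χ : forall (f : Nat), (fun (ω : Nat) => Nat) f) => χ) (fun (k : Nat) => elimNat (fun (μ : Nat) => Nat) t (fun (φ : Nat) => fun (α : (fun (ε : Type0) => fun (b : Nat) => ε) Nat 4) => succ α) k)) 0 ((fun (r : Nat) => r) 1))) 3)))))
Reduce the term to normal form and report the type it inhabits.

resulting normal form:
  refl (Vec (Eq Nat 3 3) 1) (vcons (Eq Nat 3 3) 0 (refl Nat 3) (vnil (Eq Nat 3 3)))
the term's type:
  Eq (Vec (Eq Nat 3 3) 1) (vcons (Eq Nat 3 3) 0 (refl Nat 3) (vnil (Eq Nat 3 3))) (vcons (Eq Nat 3 3) 0 (refl Nat 3) (vnil (Eq Nat 3 3)))


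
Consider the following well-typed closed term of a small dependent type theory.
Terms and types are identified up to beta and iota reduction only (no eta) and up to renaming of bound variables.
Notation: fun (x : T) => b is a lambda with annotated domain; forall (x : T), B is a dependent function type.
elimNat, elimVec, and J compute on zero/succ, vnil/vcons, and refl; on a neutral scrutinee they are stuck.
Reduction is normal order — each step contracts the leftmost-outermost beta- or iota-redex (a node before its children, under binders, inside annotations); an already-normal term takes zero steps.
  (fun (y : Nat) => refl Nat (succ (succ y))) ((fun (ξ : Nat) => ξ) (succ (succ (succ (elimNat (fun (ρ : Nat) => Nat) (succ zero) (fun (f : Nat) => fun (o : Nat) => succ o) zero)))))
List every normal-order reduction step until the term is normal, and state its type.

normal-order reduction sequence:
  (fun (y : Nat) => refl Nat (succ (succ y))) ((fun (ξ : Nat) => ξ) (succ (succ (succ (elimNat (fun (ρ : Nat) => Nat) (succ zero) (fun (f : Nat) => fun (o : Nat) => succ o) zero)))))
  ~> refl Nat (succ (succ ((fun (y : Nat) => y) (succ (succ (succ (elimNat (fun (ξ : Nat) => Nat) (succ zero) (fun (ρ : Nat) => fun (f : Nat) => succ f) zero)))))))
  ~> refl Nat (succ (succ (succ (succ (succ (elimNat (fun (y : Nat) => Nat) (succ zero) (fun (ξ : Nat) => fun (ρ : Nat) => succ ρ) zero))))))
  ~> refl Nat (succ (succ (succ (succ (succ (succ zero))))))
inferred type:
  Eq Nat (succ (succ (succ (succ (succ (succ zero)))))) (succ (succ (succ (succ (succ (succ zero))))))


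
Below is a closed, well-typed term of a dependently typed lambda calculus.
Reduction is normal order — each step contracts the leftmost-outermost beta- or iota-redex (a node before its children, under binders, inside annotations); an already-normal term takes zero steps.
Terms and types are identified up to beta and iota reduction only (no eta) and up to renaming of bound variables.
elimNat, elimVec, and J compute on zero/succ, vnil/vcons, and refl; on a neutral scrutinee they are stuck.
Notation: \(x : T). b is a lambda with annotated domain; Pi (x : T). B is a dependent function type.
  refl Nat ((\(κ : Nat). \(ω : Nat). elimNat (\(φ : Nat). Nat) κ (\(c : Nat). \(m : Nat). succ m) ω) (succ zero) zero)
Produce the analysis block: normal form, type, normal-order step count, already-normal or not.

resulting normal form:
  refl Nat (succ zero)
type:
  Eq Nat (succ zero) (succ zero)
reduction steps (normal order): 3
term was already normal: no
first contracted redex: a beta-redex


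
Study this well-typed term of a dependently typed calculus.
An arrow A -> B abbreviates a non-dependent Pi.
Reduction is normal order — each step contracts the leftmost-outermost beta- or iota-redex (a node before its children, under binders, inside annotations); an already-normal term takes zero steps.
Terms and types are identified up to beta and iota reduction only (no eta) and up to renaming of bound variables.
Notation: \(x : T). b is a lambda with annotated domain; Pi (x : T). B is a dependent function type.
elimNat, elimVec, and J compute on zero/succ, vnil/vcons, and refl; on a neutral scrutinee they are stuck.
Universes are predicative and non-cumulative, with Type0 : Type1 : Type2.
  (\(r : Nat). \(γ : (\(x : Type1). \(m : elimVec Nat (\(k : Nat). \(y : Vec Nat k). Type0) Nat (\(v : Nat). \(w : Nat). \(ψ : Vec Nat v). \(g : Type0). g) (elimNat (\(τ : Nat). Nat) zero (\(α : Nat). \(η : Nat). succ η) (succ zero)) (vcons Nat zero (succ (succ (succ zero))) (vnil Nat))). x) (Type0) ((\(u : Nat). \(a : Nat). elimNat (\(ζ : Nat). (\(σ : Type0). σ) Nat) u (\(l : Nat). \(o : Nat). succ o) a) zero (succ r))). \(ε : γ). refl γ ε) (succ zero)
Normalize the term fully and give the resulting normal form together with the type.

resulting normal form:
  \(r : Type0). \(γ : r). refl r γ
inferred type:
  Pi (r : Type0). Pi (γ : r). Eq r γ γ


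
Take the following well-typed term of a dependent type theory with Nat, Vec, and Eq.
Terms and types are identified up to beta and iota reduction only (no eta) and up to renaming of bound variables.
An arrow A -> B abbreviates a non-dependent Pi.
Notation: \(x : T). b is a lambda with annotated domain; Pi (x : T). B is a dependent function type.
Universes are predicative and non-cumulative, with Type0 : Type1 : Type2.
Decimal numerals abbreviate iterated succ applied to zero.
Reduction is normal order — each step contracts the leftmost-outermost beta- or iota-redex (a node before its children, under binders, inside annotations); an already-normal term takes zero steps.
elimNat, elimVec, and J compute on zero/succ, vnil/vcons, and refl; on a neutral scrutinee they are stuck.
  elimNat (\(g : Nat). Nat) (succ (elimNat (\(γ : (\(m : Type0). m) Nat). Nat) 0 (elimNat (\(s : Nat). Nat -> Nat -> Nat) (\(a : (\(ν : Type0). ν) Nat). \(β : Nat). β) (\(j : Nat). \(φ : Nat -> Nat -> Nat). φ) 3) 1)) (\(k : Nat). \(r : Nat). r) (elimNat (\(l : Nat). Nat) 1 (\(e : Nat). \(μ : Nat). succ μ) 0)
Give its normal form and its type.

normal form:
  1
the term's type:
  Nat


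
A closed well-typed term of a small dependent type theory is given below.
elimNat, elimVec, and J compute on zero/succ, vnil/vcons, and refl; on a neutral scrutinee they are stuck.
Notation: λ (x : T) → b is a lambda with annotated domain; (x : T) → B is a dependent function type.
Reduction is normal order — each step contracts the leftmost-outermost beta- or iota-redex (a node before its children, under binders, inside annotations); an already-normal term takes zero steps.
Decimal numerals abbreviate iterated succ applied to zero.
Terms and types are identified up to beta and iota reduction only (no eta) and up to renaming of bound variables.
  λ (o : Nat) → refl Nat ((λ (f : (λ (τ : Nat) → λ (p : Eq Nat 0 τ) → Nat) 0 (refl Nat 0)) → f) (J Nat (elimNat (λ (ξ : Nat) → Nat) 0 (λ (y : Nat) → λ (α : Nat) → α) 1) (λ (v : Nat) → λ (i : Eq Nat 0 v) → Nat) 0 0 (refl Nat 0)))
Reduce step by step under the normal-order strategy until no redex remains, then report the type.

normal-order reduction sequence:
  λ (o : Nat) → refl Nat ((λ (f : (λ (τ : Nat) → λ (p : Eq Nat 0 τ) → Nat) 0 (refl Nat 0)) → f) (J Nat (elimNat (λ (ξ : Nat) → Nat) 0 (λ (y : Nat) → λ (α : Nat) → α) 1) (λ (v : Nat) → λ (i : Eq Nat 0 v) → Nat) 0 0 (refl Nat 0)))
  ~> λ (o : Nat) → refl Nat (J Nat (elimNat (λ (f : Nat) → Nat) 0 (λ (τ : Nat) → λ (p : Nat) → p) 1) (λ (ξ : Nat) → λ (y : Eq Nat 0 ξ) → Nat) 0 0 (refl Nat 0))
  ~> λ (o : Nat) → refl Nat 0
inferred type:
  (o : Nat) → Eq Nat 0 0


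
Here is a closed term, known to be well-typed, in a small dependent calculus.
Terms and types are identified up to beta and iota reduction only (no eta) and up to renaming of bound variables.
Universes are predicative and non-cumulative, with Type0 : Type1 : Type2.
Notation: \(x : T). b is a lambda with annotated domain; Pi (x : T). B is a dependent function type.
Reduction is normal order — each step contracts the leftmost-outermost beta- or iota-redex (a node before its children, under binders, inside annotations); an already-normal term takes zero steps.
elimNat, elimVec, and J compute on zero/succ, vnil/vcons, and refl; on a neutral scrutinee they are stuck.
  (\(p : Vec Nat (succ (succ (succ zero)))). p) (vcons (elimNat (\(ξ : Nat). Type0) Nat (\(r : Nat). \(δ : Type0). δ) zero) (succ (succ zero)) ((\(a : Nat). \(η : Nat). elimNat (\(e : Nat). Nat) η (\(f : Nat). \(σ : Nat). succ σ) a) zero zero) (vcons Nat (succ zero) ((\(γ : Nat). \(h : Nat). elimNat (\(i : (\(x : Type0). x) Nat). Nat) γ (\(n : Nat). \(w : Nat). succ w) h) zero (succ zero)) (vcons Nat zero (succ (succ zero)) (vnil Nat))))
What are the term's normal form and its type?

normal form:
  vcons Nat (succ (succ zero)) zero (vcons Nat (succ zero) (succ zero) (vcons Nat zero (succ (succ zero)) (vnil Nat)))
inferred type:
  Vec Nat (succ (succ (succ zero)))
observation: the leftmost-outermost redex is a beta-redex, and normalization takes 11 steps.


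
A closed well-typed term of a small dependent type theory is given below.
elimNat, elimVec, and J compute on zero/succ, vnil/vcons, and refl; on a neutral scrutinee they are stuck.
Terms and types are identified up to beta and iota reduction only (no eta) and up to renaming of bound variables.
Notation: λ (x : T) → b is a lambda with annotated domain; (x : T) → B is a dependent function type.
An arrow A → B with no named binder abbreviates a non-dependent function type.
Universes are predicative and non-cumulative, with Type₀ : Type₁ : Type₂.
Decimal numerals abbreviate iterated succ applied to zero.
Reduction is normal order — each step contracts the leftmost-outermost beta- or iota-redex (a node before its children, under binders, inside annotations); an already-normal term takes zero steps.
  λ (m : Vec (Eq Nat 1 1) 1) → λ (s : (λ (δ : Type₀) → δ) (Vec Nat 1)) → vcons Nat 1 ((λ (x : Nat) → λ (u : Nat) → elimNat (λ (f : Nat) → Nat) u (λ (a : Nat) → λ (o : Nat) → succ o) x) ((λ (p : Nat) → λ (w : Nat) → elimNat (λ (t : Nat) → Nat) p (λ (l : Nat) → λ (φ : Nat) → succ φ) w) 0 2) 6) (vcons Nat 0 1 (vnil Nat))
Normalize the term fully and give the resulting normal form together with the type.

reduced normal form:
  λ (m : Vec (Eq Nat 1 1) 1) → λ (s : Vec Nat 1) → vcons Nat 1 8 (vcons Nat 0 1 (vnil Nat))
inferred type:
  Vec (Eq Nat 1 1) 1 → Vec Nat 1 → Vec Nat 2


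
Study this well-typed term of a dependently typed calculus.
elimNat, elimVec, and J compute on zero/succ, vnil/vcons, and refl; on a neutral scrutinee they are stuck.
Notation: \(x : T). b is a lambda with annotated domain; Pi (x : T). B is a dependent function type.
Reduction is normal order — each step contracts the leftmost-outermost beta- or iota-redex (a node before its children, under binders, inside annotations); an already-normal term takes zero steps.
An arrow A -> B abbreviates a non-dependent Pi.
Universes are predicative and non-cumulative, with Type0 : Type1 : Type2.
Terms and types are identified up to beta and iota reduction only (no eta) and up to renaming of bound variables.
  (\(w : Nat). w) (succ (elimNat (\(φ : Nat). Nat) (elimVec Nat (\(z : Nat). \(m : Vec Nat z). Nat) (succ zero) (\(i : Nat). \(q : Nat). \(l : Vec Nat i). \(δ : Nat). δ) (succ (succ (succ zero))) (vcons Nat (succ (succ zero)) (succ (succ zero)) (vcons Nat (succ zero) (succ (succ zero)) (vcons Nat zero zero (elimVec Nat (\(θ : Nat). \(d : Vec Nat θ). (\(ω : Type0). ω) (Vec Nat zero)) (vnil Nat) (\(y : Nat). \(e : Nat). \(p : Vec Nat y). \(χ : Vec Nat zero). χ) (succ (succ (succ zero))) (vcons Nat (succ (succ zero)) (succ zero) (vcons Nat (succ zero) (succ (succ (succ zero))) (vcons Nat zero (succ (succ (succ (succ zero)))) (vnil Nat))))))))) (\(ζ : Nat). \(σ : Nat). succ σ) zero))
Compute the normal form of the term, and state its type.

reduced normal form:
  succ (succ zero)
inferred type:
  Nat


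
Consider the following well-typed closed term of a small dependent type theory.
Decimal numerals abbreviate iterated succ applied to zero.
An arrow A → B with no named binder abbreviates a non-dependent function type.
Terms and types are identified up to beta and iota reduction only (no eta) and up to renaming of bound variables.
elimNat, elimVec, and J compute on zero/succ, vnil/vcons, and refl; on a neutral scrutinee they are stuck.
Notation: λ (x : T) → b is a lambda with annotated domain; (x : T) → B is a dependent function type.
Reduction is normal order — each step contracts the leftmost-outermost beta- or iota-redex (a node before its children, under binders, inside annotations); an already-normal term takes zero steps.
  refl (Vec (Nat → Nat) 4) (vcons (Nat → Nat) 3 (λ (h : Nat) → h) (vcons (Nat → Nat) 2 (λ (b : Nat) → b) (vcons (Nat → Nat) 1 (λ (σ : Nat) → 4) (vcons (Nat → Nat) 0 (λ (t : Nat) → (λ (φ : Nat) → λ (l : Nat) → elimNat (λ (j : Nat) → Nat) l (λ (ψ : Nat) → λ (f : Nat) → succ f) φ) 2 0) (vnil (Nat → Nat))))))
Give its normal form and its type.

normal form:
  refl (Vec (Nat → Nat) 4) (vcons (Nat → Nat) 3 (λ (h : Nat) → h) (vcons (Nat → Nat) 2 (λ (b : Nat) → b) (vcons (Nat → Nat) 1 (λ (σ : Nat) → 4) (vcons (Nat → Nat) 0 (λ (t : Nat) → 2) (vnil (Nat → Nat))))))
the term's type:
  Eq (Vec (Nat → Nat) 4) (vcons (Nat → Nat) 3 (λ (h : Nat) → h) (vcons (Nat → Nat) 2 (λ (b : Nat) → b) (vcons (Nat → Nat) 1 (λ (σ : Nat) → 4) (vcons (Nat → Nat) 0 (λ (t : Nat) → 2) (vnil (Nat → Nat)))))) (vcons (Nat → Nat) 3 (λ (φ : Nat) → φ) (vcons (Nat → Nat) 2 (λ (l : Nat) → l) (vcons (Nat → Nat) 1 (λ (j : Nat) → 4) (vcons (Nat → Nat) 0 (λ (ψ : Nat) → 2) (vnil (Nat → Nat))))))
observation: the leftmost-outermost redex is a beta-redex, and normalization takes 9 steps.


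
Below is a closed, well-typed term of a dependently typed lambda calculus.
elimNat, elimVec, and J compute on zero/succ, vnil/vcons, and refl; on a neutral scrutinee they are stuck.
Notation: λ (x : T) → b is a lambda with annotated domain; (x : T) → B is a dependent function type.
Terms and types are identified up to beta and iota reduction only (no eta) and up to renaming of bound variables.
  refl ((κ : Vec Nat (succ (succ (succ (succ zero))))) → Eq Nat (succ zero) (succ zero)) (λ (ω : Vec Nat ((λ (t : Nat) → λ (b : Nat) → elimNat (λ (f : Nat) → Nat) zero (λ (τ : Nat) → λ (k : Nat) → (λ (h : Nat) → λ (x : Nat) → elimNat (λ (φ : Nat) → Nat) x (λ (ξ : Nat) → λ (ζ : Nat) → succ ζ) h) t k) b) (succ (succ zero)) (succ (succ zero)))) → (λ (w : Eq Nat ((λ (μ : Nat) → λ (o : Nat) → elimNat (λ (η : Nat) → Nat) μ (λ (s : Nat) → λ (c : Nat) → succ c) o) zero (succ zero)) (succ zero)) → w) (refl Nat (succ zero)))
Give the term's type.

the term's type:
  Eq ((κ : Vec Nat (succ (succ (succ (succ zero))))) → Eq Nat (succ zero) (succ zero)) (λ (ω : Vec Nat (succ (succ (succ (succ zero))))) → refl Nat (succ zero)) (λ (t : Vec Nat (succ (succ (succ (succ zero))))) → refl Nat (succ zero))


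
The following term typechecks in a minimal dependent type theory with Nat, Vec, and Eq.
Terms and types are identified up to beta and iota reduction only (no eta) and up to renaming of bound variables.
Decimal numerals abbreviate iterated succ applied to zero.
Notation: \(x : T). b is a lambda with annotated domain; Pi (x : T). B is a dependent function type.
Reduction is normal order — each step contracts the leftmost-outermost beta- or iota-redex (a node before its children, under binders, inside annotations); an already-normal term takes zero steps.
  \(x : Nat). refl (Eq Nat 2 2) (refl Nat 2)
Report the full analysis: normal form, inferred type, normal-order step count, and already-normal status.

normal form:
  \(x : Nat). refl (Eq Nat 2 2) (refl Nat 2)
type:
  Pi (x : Nat). Eq (Eq Nat 2 2) (refl Nat 2) (refl Nat 2)
steps to reach normal form (normal order): 0
already normal: yes


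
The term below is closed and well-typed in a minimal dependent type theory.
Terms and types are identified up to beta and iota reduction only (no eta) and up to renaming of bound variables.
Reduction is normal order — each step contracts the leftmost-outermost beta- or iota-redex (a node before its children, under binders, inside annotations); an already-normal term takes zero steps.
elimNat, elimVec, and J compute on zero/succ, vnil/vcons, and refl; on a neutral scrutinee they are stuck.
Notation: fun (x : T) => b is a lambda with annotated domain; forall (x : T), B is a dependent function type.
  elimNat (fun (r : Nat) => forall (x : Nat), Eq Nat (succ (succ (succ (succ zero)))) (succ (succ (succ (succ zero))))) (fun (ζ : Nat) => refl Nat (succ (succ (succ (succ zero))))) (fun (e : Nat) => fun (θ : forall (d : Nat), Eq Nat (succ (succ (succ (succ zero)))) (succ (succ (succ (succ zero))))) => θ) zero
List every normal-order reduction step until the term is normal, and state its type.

reduction (normal order):
  elimNat (fun (r : Nat) => forall (x : Nat), Eq Nat (succ (succ (succ (succ zero)))) (succ (succ (succ (succ zero))))) (fun (ζ : Nat) => refl Nat (succ (succ (succ (succ zero))))) (fun (e : Nat) => fun (θ : forall (d : Nat), Eq Nat (succ (succ (succ (succ zero)))) (succ (succ (succ (succ zero))))) => θ) zero
  ~> fun (r : Nat) => refl Nat (succ (succ (succ (succ zero))))
inferred type:
  forall (r : Nat), Eq Nat (succ (succ (succ (succ zero)))) (succ (succ (succ (succ zero))))


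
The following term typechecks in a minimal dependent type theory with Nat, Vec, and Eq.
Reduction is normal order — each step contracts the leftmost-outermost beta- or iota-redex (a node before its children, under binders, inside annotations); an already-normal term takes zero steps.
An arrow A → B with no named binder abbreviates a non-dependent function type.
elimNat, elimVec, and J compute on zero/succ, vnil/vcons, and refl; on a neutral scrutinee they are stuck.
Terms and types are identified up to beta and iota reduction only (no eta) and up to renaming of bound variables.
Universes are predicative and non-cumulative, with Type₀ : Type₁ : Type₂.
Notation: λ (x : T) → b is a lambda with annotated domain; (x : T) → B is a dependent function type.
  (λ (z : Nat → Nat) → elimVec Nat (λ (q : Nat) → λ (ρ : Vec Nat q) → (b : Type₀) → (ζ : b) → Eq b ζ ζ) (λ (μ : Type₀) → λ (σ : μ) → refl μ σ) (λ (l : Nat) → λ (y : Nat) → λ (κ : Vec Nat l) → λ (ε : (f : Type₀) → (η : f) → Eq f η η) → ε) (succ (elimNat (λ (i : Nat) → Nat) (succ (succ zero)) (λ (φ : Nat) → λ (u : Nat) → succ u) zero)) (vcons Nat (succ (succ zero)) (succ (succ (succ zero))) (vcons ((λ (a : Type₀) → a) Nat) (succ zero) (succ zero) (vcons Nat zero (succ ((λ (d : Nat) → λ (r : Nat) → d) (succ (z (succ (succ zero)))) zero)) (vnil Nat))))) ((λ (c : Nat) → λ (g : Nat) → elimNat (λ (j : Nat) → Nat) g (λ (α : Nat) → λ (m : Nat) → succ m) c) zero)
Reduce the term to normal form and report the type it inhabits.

reduced normal form:
  λ (z : Type₀) → λ (q : z) → refl z q
type:
  (z : Type₀) → (q : z) → Eq z q q


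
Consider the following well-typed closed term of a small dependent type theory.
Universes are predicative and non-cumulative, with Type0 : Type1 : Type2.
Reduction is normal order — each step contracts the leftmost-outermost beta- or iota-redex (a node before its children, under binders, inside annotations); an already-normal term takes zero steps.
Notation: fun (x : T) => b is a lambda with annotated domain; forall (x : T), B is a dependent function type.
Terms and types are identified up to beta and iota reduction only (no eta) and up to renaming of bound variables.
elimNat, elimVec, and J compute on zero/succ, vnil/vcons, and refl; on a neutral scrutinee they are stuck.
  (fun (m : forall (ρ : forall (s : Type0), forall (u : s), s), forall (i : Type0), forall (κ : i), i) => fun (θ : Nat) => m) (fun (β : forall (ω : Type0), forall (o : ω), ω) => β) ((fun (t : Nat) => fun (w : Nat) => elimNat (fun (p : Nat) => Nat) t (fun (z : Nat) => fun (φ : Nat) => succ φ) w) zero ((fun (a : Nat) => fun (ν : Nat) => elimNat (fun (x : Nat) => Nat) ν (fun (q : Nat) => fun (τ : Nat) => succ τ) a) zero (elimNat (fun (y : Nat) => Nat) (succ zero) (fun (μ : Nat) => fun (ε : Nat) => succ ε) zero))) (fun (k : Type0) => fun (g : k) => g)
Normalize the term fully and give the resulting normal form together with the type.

resulting normal form:
  fun (m : Type0) => fun (ρ : m) => ρ
the term's type:
  forall (m : Type0), forall (ρ : m), m
observation: normalization takes exactly 3 steps under the normal-order strategy.


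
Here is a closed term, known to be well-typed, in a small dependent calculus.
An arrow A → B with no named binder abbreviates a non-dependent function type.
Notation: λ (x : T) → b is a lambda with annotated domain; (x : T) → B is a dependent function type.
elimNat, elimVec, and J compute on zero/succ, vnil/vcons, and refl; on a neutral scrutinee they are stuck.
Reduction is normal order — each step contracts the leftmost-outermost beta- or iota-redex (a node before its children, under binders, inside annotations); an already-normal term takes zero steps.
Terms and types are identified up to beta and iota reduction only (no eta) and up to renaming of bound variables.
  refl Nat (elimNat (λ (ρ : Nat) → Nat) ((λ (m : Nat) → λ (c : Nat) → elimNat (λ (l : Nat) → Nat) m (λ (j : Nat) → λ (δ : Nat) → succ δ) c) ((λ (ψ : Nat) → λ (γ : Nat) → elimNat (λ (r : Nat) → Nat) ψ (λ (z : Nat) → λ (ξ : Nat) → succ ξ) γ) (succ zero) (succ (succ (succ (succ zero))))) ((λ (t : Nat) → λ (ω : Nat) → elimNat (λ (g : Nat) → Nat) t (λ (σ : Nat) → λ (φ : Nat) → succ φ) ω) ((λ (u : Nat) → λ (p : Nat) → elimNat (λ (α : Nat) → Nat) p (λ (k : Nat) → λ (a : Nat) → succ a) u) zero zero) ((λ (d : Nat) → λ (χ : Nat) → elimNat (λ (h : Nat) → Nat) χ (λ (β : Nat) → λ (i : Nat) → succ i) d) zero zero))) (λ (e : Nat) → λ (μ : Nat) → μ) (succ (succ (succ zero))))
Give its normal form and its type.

normal form:
  refl Nat (succ (succ (succ (succ (succ zero)))))
type:
  Eq Nat (succ (succ (succ (succ (succ zero))))) (succ (succ (succ (succ (succ zero)))))
observation: contracting an elimNat iota-redex first, the term normalizes in 37 steps.


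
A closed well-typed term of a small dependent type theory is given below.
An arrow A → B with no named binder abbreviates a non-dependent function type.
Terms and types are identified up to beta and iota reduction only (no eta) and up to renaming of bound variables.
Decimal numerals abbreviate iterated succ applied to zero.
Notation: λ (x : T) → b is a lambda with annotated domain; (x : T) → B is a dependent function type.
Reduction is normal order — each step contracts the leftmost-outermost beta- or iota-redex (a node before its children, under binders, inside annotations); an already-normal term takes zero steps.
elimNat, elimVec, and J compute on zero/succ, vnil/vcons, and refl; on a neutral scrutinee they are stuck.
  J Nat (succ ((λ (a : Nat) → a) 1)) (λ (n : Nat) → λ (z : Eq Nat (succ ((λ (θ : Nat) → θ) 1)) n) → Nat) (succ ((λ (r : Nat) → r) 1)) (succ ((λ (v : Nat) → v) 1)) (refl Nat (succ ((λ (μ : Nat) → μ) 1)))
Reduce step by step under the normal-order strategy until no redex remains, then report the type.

normal-order reduction sequence:
  J Nat (succ ((λ (a : Nat) → a) 1)) (λ (n : Nat) → λ (z : Eq Nat (succ ((λ (θ : Nat) → θ) 1)) n) → Nat) (succ ((λ (r : Nat) → r) 1)) (succ ((λ (v : Nat) → v) 1)) (refl Nat (succ ((λ (μ : Nat) → μ) 1)))
  ~> succ ((λ (a : Nat) → a) 1)
  ~> 2
inferred type:
  Nat


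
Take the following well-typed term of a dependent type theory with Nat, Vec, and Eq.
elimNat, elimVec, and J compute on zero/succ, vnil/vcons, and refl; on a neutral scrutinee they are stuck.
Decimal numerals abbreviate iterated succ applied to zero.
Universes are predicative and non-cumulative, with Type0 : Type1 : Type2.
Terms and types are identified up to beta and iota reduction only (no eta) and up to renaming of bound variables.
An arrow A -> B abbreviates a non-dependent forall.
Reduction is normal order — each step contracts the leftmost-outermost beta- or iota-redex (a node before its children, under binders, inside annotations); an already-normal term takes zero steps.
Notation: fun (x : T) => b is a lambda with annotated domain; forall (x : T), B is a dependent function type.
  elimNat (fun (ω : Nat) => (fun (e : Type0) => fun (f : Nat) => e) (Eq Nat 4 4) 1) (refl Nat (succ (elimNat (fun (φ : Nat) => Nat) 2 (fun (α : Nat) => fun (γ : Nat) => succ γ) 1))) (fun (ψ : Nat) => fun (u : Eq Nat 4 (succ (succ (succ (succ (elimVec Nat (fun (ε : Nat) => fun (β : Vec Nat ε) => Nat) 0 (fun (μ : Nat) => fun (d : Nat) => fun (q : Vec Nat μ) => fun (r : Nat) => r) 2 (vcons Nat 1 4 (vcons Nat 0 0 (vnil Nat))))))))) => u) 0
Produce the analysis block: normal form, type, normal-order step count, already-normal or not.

normal form:
  refl Nat 4
type:
  Eq Nat 4 4
reduction steps (normal order): 5
started in normal form: no
first contracted redex: an elimNat iota-redex


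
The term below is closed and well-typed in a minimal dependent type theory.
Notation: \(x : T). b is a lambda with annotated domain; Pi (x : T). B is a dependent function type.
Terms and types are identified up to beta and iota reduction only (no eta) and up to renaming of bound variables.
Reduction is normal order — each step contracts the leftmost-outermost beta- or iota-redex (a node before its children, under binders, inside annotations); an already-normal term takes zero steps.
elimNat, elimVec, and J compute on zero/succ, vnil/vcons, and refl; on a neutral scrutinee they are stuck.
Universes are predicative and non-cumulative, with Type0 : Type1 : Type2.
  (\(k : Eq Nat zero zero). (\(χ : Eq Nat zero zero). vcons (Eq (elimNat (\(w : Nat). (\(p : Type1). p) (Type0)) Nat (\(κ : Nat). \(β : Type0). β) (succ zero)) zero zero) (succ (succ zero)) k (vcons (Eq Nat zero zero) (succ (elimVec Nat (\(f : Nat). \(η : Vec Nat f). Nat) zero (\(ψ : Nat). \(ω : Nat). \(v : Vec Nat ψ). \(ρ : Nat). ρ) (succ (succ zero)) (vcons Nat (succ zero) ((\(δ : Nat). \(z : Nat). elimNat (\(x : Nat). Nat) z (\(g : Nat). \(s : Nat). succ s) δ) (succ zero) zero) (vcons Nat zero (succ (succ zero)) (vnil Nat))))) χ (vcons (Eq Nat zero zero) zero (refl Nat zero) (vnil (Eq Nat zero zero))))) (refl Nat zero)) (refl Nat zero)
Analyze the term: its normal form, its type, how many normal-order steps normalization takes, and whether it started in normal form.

resulting normal form:
  vcons (Eq Nat zero zero) (succ (succ zero)) (refl Nat zero) (vcons (Eq Nat zero zero) (succ zero) (refl Nat zero) (vcons (Eq Nat zero zero) zero (refl Nat zero) (vnil (Eq Nat zero zero))))
type:
  Vec (Eq Nat zero zero) (succ (succ (succ zero)))
steps to reach normal form (normal order): 17
started in normal form: no
first redex: a beta-redex


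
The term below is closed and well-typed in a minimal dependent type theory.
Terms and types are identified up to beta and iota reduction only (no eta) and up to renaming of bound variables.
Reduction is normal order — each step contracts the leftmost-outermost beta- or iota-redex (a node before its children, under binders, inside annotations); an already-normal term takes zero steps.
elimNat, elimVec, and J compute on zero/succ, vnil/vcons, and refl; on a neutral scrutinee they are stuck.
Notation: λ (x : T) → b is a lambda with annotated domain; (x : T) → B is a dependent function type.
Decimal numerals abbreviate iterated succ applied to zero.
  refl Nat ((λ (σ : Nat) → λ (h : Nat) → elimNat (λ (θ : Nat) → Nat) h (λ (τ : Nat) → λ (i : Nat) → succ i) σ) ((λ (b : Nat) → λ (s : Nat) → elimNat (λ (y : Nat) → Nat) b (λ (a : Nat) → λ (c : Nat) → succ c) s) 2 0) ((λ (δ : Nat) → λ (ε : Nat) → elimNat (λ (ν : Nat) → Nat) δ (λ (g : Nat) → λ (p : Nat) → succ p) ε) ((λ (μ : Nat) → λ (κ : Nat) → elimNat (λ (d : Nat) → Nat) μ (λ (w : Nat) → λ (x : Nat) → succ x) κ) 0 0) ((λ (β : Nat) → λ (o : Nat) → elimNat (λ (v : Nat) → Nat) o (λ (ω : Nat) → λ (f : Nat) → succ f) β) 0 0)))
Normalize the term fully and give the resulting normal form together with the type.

resulting normal form:
  refl Nat 2
inferred type:
  Eq Nat 2 2
observation: the term reaches its normal form after 21 normal-order steps.


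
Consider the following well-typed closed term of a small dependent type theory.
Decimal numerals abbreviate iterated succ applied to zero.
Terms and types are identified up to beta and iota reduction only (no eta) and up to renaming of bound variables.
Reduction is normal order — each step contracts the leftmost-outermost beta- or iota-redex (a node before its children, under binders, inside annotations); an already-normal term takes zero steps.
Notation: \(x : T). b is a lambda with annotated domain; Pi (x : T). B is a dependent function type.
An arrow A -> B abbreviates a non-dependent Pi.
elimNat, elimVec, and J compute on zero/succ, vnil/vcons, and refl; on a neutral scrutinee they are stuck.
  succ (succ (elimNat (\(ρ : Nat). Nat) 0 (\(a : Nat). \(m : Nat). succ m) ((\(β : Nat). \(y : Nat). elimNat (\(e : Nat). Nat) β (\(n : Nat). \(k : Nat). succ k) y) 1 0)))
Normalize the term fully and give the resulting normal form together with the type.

normal form:
  3
the term's type:
  Nat


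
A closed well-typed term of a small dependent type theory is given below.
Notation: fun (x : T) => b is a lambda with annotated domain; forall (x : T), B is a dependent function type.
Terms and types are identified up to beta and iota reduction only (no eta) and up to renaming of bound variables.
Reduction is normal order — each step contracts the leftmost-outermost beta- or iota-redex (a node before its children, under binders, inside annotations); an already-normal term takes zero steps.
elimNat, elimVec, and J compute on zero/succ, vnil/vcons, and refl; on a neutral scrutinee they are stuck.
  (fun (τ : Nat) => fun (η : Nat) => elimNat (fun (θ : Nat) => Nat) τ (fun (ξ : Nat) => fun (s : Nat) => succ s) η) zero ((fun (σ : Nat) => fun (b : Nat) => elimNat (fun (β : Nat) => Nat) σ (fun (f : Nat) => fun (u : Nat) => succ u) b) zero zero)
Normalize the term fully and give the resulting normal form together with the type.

resulting normal form:
  zero
inferred type:
  Nat
observation: the term reaches its normal form after 6 normal-order steps.
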